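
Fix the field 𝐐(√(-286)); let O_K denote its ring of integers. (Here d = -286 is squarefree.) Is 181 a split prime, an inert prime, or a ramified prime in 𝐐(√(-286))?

Since -286 ≢ 1 mod 4, the ring of integers is ℤ[√-286] with discriminant 4·(-286) = -1144.
disc(K) = -1144 is not divisible by 181; 181 is unramified.
(-286/181) = 76^90 mod 181 = 180, giving Legendre symbol -1.
Legendre symbol -1 ⇒ 181 is inert.

inert — (181) stays prime in O_K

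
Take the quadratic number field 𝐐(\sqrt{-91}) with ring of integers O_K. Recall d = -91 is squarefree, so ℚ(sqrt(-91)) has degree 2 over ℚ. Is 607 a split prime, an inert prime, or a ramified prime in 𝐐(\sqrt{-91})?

inert — (607) stays prime in O_K

Since -91 ≡ 1 mod 4, the ring of integers is ℤ[(1+√-91)/2] with discriminant -91.
disc(K) = -91 is not divisible by 607; 607 is unramified.
(-91/607) = 516^303 mod 607 = 606, giving Legendre symbol -1.
Legendre symbol -1 ⇒ 607 is inert.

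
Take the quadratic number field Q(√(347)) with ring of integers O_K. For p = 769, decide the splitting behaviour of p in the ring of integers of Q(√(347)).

347 mod 4 = 3, hence disc K = 4·347 = 1388 and O_K = ℤ[√347].
Since gcd(769, 1388) = 1 the prime 769 does not ramify.
Euler's criterion: 347^384 mod 769 = 1. Thus (347|769) = 1.
(347/769) = 1, so 769 splits.

splits completely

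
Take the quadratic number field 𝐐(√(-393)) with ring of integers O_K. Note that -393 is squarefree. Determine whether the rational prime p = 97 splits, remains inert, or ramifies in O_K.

-393 mod 4 = 3, hence disc K = 4·(-393) = -1572 and O_K = ℤ[√-393].
97 ∤ -1572, so 97 is unramified.
Compute (-393/97) via Euler: 92^((97-1)/2) mod 97 = 96, so (-393/97) = -1.
Legendre symbol -1 ⇒ 97 is inert.

remains prime (inert)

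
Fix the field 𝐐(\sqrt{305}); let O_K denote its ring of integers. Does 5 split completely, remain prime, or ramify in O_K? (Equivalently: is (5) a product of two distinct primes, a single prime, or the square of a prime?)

Since 305 ≡ 1 mod 4, the ring of integers is ℤ[(1+√305)/2] with discriminant 305.
5 divides disc(K) = 305, so 5 ramifies.

ramified — (5) = 𝔭²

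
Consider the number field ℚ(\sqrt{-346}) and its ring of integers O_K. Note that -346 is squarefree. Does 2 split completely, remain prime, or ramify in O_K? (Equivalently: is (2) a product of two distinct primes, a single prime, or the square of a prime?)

d = -346 ≡ 2 (mod 4), so O_K = ℤ[√-346] and disc(K) = 4d = -1384.
Ramification test: 2 | -1384. The prime 2 ramifies in K.

2 is ramified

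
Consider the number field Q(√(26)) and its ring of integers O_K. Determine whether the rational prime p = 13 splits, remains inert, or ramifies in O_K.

d = 26 ≡ 2 (mod 4), so O_K = ℤ[√26] and disc(K) = 4d = 104.
13 divides disc(K) = 104, so 13 ramifies.

13 is ramified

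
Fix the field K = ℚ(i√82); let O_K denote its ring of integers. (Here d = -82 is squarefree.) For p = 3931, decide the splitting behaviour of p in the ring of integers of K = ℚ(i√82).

split

-82 mod 4 = 2, hence disc K = 4·(-82) = -328 and O_K = ℤ[√-82].
Since gcd(3931, -328) = 1 the prime 3931 does not ramify.
Euler's criterion: (-82)^1965 mod 3931 = 1. Thus (-82|3931) = 1.
(-82/3931) = 1, so 3931 splits.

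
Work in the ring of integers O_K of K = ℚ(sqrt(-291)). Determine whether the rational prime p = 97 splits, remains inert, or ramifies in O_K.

-291 mod 4 = 1, hence disc K = -291 and O_K = ℤ[(1+√-291)/2].
disc(K) = -291 = 97·(-3), so p = 97 is ramified.

ramified — (97) = 𝔭²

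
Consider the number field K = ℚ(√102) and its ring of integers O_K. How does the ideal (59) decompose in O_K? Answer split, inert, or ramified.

Since 102 ≢ 1 mod 4, the ring of integers is ℤ[√102] with discriminant 4·102 = 408.
59 ∤ 408, so 59 is unramified.
Compute (102/59) via Euler: 43^((59-1)/2) mod 59 = 58, so (102/59) = -1.
d is a non-residue mod p, hence 59 remains inert in O_K.

p is inert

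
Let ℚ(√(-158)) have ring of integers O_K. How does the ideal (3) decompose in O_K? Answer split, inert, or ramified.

split — (3) = 𝔭₁𝔭₂ with 𝔭₁ ≠ 𝔭₂

Since -158 ≢ 1 mod 4, the ring of integers is ℤ[√-158] with discriminant 4·(-158) = -632.
3 ∤ -632, so 3 is unramified.
Euler's criterion: (-158)^1 mod 3 = 1. Thus (-158|3) = 1.
Legendre symbol 1 ⇒ 3 is split.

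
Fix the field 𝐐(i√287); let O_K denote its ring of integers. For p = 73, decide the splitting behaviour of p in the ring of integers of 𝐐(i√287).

-287 mod 4 = 1, hence disc K = -287 and O_K = ℤ[(1+√-287)/2].
Since gcd(73, -287) = 1 the prime 73 does not ramify.
(-287/73) = 5^36 mod 73 = 72, giving Legendre symbol -1.
d is a non-residue mod p, hence 73 remains inert in O_K.

73 remains inert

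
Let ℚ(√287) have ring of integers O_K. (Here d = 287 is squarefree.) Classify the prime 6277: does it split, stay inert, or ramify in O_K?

d = 287 ≡ 3 (mod 4), so O_K = ℤ[√287] and disc(K) = 4d = 1148.
Since gcd(6277, 1148) = 1 the prime 6277 does not ramify.
Legendre symbol by Euler's criterion: (287/6277) ≡ 287^3138 ≡ 6276 (mod 6277), i.e. (287/6277) = -1.
Legendre symbol -1 ⇒ 6277 is inert.

inert — (6277) stays prime in O_K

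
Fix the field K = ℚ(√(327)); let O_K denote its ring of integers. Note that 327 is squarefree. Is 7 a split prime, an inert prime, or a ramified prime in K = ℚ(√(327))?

remains prime (inert)

Since 327 ≢ 1 mod 4, the ring of integers is ℤ[√327] with discriminant 4·327 = 1308.
Since gcd(7, 1308) = 1 the prime 7 does not ramify.
Euler's criterion: 327^3 mod 7 = 6. Thus (327|7) = -1.
(327/7) = -1, so 7 is inert.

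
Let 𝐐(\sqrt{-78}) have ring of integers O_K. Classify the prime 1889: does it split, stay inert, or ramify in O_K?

-78 mod 4 = 2, hence disc K = 4·(-78) = -312 and O_K = ℤ[√-78].
Since gcd(1889, -312) = 1 the prime 1889 does not ramify.
Legendre symbol by Euler's criterion: (-78/1889) ≡ (-78)^944 ≡ 1888 (mod 1889), i.e. (-78/1889) = -1.
Legendre symbol -1 ⇒ 1889 is inert.

remains prime (inert)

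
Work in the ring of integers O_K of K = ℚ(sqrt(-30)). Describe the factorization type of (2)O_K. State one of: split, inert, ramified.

ramified — (2) = 𝔭²

Since -30 ≢ 1 mod 4, the ring of integers is ℤ[√-30] with discriminant 4·(-30) = -120.
Ramification test: 2 | -120. The prime 2 ramifies in K.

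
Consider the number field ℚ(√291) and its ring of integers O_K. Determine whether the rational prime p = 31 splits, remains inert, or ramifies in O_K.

inert — (31) stays prime in O_K

291 mod 4 = 3, hence disc K = 4·291 = 1164 and O_K = ℤ[√291].
disc(K) = 1164 is not divisible by 31; 31 is unramified.
Legendre symbol by Euler's criterion: (291/31) ≡ 291^15 ≡ 30 (mod 31), i.e. (291/31) = -1.
(291/31) = -1, so 31 is inert.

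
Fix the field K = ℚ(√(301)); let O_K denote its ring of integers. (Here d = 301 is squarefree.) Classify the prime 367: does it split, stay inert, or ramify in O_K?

remains prime (inert)

301 mod 4 = 1, hence disc K = 301 and O_K = ℤ[(1+√301)/2].
367 ∤ 301, so 367 is unramified.
(301/367) = 301^183 mod 367 = 366, giving Legendre symbol -1.
Legendre symbol -1 ⇒ 367 is inert.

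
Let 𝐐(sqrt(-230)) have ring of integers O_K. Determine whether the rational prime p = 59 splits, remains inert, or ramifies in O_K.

-230 mod 4 = 2, hence disc K = 4·(-230) = -920 and O_K = ℤ[√-230].
59 ∤ -920, so 59 is unramified.
Euler's criterion: (-230)^29 mod 59 = 58. Thus (-230|59) = -1.
(-230/59) = -1, so 59 is inert.

inert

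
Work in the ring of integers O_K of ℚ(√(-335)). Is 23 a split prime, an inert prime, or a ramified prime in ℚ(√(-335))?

inert — (23) stays prime in O_K

-335 mod 4 = 1, hence disc K = -335 and O_K = ℤ[(1+√-335)/2].
disc(K) = -335 is not divisible by 23; 23 is unramified.
Legendre symbol by Euler's criterion: (-335/23) ≡ (-335)^11 ≡ 22 (mod 23), i.e. (-335/23) = -1.
(-335/23) = -1, so 23 is inert.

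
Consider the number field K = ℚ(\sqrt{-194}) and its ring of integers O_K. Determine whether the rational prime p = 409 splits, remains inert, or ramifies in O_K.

409 remains inert

d = -194 ≡ 2 (mod 4), so O_K = ℤ[√-194] and disc(K) = 4d = -776.
disc(K) = -776 is not divisible by 409; 409 is unramified.
Compute (-194/409) via Euler: 215^((409-1)/2) mod 409 = 408, so (-194/409) = -1.
Legendre symbol -1 ⇒ 409 is inert.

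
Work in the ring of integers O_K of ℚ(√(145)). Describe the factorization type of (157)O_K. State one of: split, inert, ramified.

p splits

d = 145 ≡ 1 (mod 4), so O_K = ℤ[(1+√145)/2] and disc(K) = d = 145.
disc(K) = 145 is not divisible by 157; 157 is unramified.
(145/157) = 145^78 mod 157 = 1, giving Legendre symbol 1.
(145/157) = 1, so 157 splits.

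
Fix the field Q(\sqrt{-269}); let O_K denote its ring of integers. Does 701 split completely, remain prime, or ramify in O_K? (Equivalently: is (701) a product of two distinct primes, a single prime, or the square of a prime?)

p is inert

d = -269 ≡ 3 (mod 4), so O_K = ℤ[√-269] and disc(K) = 4d = -1076.
Since gcd(701, -1076) = 1 the prime 701 does not ramify.
Compute (-269/701) via Euler: 432^((701-1)/2) mod 701 = 700, so (-269/701) = -1.
Legendre symbol -1 ⇒ 701 is inert.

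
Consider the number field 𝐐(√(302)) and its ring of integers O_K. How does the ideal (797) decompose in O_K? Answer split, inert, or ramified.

d = 302 ≡ 2 (mod 4), so O_K = ℤ[√302] and disc(K) = 4d = 1208.
797 ∤ 1208, so 797 is unramified.
Legendre symbol by Euler's criterion: (302/797) ≡ 302^398 ≡ 796 (mod 797), i.e. (302/797) = -1.
d is a non-residue mod p, hence 797 remains inert in O_K.

inert — (797) stays prime in O_K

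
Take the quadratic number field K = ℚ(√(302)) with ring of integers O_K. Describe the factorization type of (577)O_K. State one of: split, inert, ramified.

p splits

302 mod 4 = 2, hence disc K = 4·302 = 1208 and O_K = ℤ[√302].
disc(K) = 1208 is not divisible by 577; 577 is unramified.
Legendre symbol by Euler's criterion: (302/577) ≡ 302^288 ≡ 1 (mod 577), i.e. (302/577) = 1.
Legendre symbol 1 ⇒ 577 is split.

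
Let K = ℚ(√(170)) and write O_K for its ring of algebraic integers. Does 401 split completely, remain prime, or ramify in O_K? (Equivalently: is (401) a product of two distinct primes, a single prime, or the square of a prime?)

Since 170 ≢ 1 mod 4, the ring of integers is ℤ[√170] with discriminant 4·170 = 680.
disc(K) = 680 is not divisible by 401; 401 is unramified.
Compute (170/401) via Euler: 170^((401-1)/2) mod 401 = 400, so (170/401) = -1.
d is a non-residue mod p, hence 401 remains inert in O_K.

remains prime (inert)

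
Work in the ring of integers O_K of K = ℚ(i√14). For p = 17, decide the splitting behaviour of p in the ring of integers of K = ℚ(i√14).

remains prime (inert)

d = -14 ≡ 2 (mod 4), so O_K = ℤ[√-14] and disc(K) = 4d = -56.
17 ∤ -56, so 17 is unramified.
Legendre symbol by Euler's criterion: (-14/17) ≡ (-14)^8 ≡ 16 (mod 17), i.e. (-14/17) = -1.
d is a non-residue mod p, hence 17 remains inert in O_K.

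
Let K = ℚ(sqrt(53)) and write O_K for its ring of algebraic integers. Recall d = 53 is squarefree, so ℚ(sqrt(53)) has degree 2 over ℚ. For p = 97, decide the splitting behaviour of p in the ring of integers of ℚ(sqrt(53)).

53 mod 4 = 1, hence disc K = 53 and O_K = ℤ[(1+√53)/2].
97 ∤ 53, so 97 is unramified.
(53/97) = 53^48 mod 97 = 1, giving Legendre symbol 1.
d is a quadratic residue mod p, hence 97 splits in O_K.

split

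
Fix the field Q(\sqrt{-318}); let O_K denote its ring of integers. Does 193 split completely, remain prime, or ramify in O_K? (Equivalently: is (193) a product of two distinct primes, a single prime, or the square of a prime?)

193 remains inert

d = -318 ≡ 2 (mod 4), so O_K = ℤ[√-318] and disc(K) = 4d = -1272.
Since gcd(193, -1272) = 1 the prime 193 does not ramify.
Legendre symbol by Euler's criterion: (-318/193) ≡ (-318)^96 ≡ 192 (mod 193), i.e. (-318/193) = -1.
d is a non-residue mod p, hence 193 remains inert in O_K.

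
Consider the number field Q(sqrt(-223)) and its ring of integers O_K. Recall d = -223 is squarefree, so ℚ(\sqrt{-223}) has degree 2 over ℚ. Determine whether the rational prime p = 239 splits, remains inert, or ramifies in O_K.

split — (239) = 𝔭₁𝔭₂ with 𝔭₁ ≠ 𝔭₂

d = -223 ≡ 1 (mod 4), so O_K = ℤ[(1+√-223)/2] and disc(K) = d = -223.
disc(K) = -223 is not divisible by 239; 239 is unramified.
Compute (-223/239) via Euler: 16^((239-1)/2) mod 239 = 1, so (-223/239) = 1.
d is a quadratic residue mod p, hence 239 splits in O_K.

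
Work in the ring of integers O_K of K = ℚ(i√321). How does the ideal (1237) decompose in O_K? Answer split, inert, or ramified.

-321 mod 4 = 3, hence disc K = 4·(-321) = -1284 and O_K = ℤ[√-321].
Since gcd(1237, -1284) = 1 the prime 1237 does not ramify.
(-321/1237) = 916^618 mod 1237 = 1236, giving Legendre symbol -1.
d is a non-residue mod p, hence 1237 remains inert in O_K.

inert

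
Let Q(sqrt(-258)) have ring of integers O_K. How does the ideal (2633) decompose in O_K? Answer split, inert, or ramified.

-258 mod 4 = 2, hence disc K = 4·(-258) = -1032 and O_K = ℤ[√-258].
Since gcd(2633, -1032) = 1 the prime 2633 does not ramify.
(-258/2633) = 2375^1316 mod 2633 = 2632, giving Legendre symbol -1.
(-258/2633) = -1, so 2633 is inert.

2633 remains inert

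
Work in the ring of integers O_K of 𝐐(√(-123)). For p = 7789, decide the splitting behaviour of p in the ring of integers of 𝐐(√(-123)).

7789 splits in O_K

Since -123 ≡ 1 mod 4, the ring of integers is ℤ[(1+√-123)/2] with discriminant -123.
disc(K) = -123 is not divisible by 7789; 7789 is unramified.
Compute (-123/7789) via Euler: 7666^((7789-1)/2) mod 7789 = 1, so (-123/7789) = 1.
(-123/7789) = 1, so 7789 splits.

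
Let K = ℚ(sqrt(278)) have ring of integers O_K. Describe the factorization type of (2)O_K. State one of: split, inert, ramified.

d = 278 ≡ 2 (mod 4), so O_K = ℤ[√278] and disc(K) = 4d = 1112.
2 divides disc(K) = 1112, so 2 ramifies.

ramifies in O_K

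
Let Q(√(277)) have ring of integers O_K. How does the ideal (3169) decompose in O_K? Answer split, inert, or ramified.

277 mod 4 = 1, hence disc K = 277 and O_K = ℤ[(1+√277)/2].
Since gcd(3169, 277) = 1 the prime 3169 does not ramify.
(277/3169) = 277^1584 mod 3169 = 1, giving Legendre symbol 1.
(277/3169) = 1, so 3169 splits.

3169 splits in O_K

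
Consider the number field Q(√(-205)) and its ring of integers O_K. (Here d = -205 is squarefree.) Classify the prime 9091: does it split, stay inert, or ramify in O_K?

splits completely

-205 mod 4 = 3, hence disc K = 4·(-205) = -820 and O_K = ℤ[√-205].
9091 ∤ -820, so 9091 is unramified.
Euler's criterion: (-205)^4545 mod 9091 = 1. Thus (-205|9091) = 1.
Legendre symbol 1 ⇒ 9091 is split.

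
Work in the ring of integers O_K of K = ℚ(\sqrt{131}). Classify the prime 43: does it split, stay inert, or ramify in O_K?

d = 131 ≡ 3 (mod 4), so O_K = ℤ[√131] and disc(K) = 4d = 524.
Since gcd(43, 524) = 1 the prime 43 does not ramify.
(131/43) = 2^21 mod 43 = 42, giving Legendre symbol -1.
d is a non-residue mod p, hence 43 remains inert in O_K.

p is inert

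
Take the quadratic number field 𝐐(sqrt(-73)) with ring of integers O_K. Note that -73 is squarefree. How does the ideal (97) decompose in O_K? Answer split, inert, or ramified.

-73 mod 4 = 3, hence disc K = 4·(-73) = -292 and O_K = ℤ[√-73].
disc(K) = -292 is not divisible by 97; 97 is unramified.
Legendre symbol by Euler's criterion: (-73/97) ≡ (-73)^48 ≡ 1 (mod 97), i.e. (-73/97) = 1.
Legendre symbol 1 ⇒ 97 is split.

split — (97) = 𝔭₁𝔭₂ with 𝔭₁ ≠ 𝔭₂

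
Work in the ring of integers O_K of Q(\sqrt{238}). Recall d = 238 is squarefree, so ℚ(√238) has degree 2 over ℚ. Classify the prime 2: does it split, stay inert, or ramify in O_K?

d = 238 ≡ 2 (mod 4), so O_K = ℤ[√238] and disc(K) = 4d = 952.
disc(K) = 952 = 2·476, so p = 2 is ramified.

ramified — (2) = 𝔭²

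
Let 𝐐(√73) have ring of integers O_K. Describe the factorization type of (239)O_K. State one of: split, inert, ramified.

Since 73 ≡ 1 mod 4, the ring of integers is ℤ[(1+√73)/2] with discriminant 73.
239 ∤ 73, so 239 is unramified.
Legendre symbol by Euler's criterion: (73/239) ≡ 73^119 ≡ 238 (mod 239), i.e. (73/239) = -1.
d is a non-residue mod p, hence 239 remains inert in O_K.

remains prime (inert)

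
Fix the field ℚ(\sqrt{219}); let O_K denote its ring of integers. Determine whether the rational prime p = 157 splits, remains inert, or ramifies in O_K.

157 remains inert

219 mod 4 = 3, hence disc K = 4·219 = 876 and O_K = ℤ[√219].
157 ∤ 876, so 157 is unramified.
Legendre symbol by Euler's criterion: (219/157) ≡ 219^78 ≡ 156 (mod 157), i.e. (219/157) = -1.
Legendre symbol -1 ⇒ 157 is inert.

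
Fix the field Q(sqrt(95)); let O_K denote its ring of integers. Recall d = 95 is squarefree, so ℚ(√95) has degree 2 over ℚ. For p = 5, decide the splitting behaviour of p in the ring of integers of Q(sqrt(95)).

d = 95 ≡ 3 (mod 4), so O_K = ℤ[√95] and disc(K) = 4d = 380.
Ramification test: 5 | 380. The prime 5 ramifies in K.

ramifies in O_K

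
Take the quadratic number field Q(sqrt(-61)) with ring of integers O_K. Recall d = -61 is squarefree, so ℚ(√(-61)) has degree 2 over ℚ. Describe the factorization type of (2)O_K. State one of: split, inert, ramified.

d = -61 ≡ 3 (mod 4), so O_K = ℤ[√-61] and disc(K) = 4d = -244.
disc(K) = -244 = 2·(-122), so p = 2 is ramified.

2 is ramified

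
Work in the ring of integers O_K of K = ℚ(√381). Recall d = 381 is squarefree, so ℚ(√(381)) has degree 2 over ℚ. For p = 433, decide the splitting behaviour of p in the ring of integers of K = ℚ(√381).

Since 381 ≡ 1 mod 4, the ring of integers is ℤ[(1+√381)/2] with discriminant 381.
disc(K) = 381 is not divisible by 433; 433 is unramified.
Legendre symbol by Euler's criterion: (381/433) ≡ 381^216 ≡ 1 (mod 433), i.e. (381/433) = 1.
(381/433) = 1, so 433 splits.

split — (433) = 𝔭₁𝔭₂ with 𝔭₁ ≠ 𝔭₂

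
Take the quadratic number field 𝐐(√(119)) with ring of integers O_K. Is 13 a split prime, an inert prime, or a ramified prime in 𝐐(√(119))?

Since 119 ≢ 1 mod 4, the ring of integers is ℤ[√119] with discriminant 4·119 = 476.
Since gcd(13, 476) = 1 the prime 13 does not ramify.
Compute (119/13) via Euler: 2^((13-1)/2) mod 13 = 12, so (119/13) = -1.
Legendre symbol -1 ⇒ 13 is inert.

inert — (13) stays prime in O_K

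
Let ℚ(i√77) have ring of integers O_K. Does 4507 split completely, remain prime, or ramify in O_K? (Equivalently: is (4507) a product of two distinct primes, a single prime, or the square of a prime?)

4507 remains inert

Since -77 ≢ 1 mod 4, the ring of integers is ℤ[√-77] with discriminant 4·(-77) = -308.
4507 ∤ -308, so 4507 is unramified.
Euler's criterion: (-77)^2253 mod 4507 = 4506. Thus (-77|4507) = -1.
Legendre symbol -1 ⇒ 4507 is inert.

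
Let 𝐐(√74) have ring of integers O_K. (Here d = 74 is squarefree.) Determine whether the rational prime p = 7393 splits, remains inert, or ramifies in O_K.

d = 74 ≡ 2 (mod 4), so O_K = ℤ[√74] and disc(K) = 4d = 296.
disc(K) = 296 is not divisible by 7393; 7393 is unramified.
Compute (74/7393) via Euler: 74^((7393-1)/2) mod 7393 = 1, so (74/7393) = 1.
(74/7393) = 1, so 7393 splits.

splits completely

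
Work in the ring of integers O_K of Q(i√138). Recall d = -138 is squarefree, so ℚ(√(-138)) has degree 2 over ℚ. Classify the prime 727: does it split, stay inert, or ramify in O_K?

d = -138 ≡ 2 (mod 4), so O_K = ℤ[√-138] and disc(K) = 4d = -552.
727 ∤ -552, so 727 is unramified.
(-138/727) = 589^363 mod 727 = 1, giving Legendre symbol 1.
Legendre symbol 1 ⇒ 727 is split.

727 splits in O_K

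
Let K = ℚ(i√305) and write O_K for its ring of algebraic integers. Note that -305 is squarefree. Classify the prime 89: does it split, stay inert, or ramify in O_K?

d = -305 ≡ 3 (mod 4), so O_K = ℤ[√-305] and disc(K) = 4d = -1220.
disc(K) = -1220 is not divisible by 89; 89 is unramified.
Euler's criterion: (-305)^44 mod 89 = 88. Thus (-305|89) = -1.
Legendre symbol -1 ⇒ 89 is inert.

remains prime (inert)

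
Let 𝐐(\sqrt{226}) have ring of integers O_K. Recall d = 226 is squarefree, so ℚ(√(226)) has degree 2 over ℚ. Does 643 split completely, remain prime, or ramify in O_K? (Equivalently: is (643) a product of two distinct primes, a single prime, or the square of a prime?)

226 mod 4 = 2, hence disc K = 4·226 = 904 and O_K = ℤ[√226].
643 ∤ 904, so 643 is unramified.
Compute (226/643) via Euler: 226^((643-1)/2) mod 643 = 1, so (226/643) = 1.
d is a quadratic residue mod p, hence 643 splits in O_K.

split — (643) = 𝔭₁𝔭₂ with 𝔭₁ ≠ 𝔭₂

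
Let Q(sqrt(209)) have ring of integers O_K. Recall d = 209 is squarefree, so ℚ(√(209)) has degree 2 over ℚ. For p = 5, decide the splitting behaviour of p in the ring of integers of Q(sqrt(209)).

p splits

209 mod 4 = 1, hence disc K = 209 and O_K = ℤ[(1+√209)/2].
5 ∤ 209, so 5 is unramified.
Compute (209/5) via Euler: 4^((5-1)/2) mod 5 = 1, so (209/5) = 1.
Legendre symbol 1 ⇒ 5 is split.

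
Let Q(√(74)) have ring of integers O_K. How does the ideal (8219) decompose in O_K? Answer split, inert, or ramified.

74 mod 4 = 2, hence disc K = 4·74 = 296 and O_K = ℤ[√74].
disc(K) = 296 is not divisible by 8219; 8219 is unramified.
(74/8219) = 74^4109 mod 8219 = 1, giving Legendre symbol 1.
d is a quadratic residue mod p, hence 8219 splits in O_K.

p splits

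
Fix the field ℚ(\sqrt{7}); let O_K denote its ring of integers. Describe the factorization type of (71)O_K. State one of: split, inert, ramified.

p is inert

7 mod 4 = 3, hence disc K = 4·7 = 28 and O_K = ℤ[√7].
Since gcd(71, 28) = 1 the prime 71 does not ramify.
Euler's criterion: 7^35 mod 71 = 70. Thus (7|71) = -1.
d is a non-residue mod p, hence 71 remains inert in O_K.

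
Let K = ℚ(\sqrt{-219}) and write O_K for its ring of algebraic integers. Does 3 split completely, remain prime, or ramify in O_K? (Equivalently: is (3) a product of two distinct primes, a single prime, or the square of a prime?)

Since -219 ≡ 1 mod 4, the ring of integers is ℤ[(1+√-219)/2] with discriminant -219.
Ramification test: 3 | -219. The prime 3 ramifies in K.

ramifies in O_K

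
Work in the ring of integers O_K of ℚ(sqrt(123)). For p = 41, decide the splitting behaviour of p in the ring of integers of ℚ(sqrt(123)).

d = 123 ≡ 3 (mod 4), so O_K = ℤ[√123] and disc(K) = 4d = 492.
disc(K) = 492 = 41·12, so p = 41 is ramified.

p ramifies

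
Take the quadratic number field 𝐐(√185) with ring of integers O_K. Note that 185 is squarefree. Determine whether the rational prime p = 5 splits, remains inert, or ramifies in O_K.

5 is ramified

Since 185 ≡ 1 mod 4, the ring of integers is ℤ[(1+√185)/2] with discriminant 185.
5 divides disc(K) = 185, so 5 ramifies.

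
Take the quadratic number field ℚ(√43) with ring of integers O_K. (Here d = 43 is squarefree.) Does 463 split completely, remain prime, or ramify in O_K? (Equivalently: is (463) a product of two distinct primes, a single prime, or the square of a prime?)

p splits

Since 43 ≢ 1 mod 4, the ring of integers is ℤ[√43] with discriminant 4·43 = 172.
Since gcd(463, 172) = 1 the prime 463 does not ramify.
Compute (43/463) via Euler: 43^((463-1)/2) mod 463 = 1, so (43/463) = 1.
(43/463) = 1, so 463 splits.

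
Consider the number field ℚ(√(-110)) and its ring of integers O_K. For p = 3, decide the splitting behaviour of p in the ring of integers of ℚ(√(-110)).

p splits

Since -110 ≢ 1 mod 4, the ring of integers is ℤ[√-110] with discriminant 4·(-110) = -440.
disc(K) = -440 is not divisible by 3; 3 is unramified.
Legendre symbol by Euler's criterion: (-110/3) ≡ (-110)^1 ≡ 1 (mod 3), i.e. (-110/3) = 1.
(-110/3) = 1, so 3 splits.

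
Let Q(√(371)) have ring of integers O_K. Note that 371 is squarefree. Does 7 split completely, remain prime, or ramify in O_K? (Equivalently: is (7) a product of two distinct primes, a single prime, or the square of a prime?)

p ramifies

371 mod 4 = 3, hence disc K = 4·371 = 1484 and O_K = ℤ[√371].
disc(K) = 1484 = 7·212, so p = 7 is ramified.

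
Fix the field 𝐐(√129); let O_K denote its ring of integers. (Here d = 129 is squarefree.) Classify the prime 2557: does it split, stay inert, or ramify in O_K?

129 mod 4 = 1, hence disc K = 129 and O_K = ℤ[(1+√129)/2].
2557 ∤ 129, so 2557 is unramified.
(129/2557) = 129^1278 mod 2557 = 2556, giving Legendre symbol -1.
Legendre symbol -1 ⇒ 2557 is inert.

p is inert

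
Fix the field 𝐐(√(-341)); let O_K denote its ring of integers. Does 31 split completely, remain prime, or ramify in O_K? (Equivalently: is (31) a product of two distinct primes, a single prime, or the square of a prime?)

ramifies in O_K

-341 mod 4 = 3, hence disc K = 4·(-341) = -1364 and O_K = ℤ[√-341].
31 divides disc(K) = -1364, so 31 ramifies.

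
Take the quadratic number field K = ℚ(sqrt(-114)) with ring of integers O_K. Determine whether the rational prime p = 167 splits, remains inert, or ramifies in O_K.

d = -114 ≡ 2 (mod 4), so O_K = ℤ[√-114] and disc(K) = 4d = -456.
disc(K) = -456 is not divisible by 167; 167 is unramified.
Compute (-114/167) via Euler: 53^((167-1)/2) mod 167 = 166, so (-114/167) = -1.
Legendre symbol -1 ⇒ 167 is inert.

167 remains inert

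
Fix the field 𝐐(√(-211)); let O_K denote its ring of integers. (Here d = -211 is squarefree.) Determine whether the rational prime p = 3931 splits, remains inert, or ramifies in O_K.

inert — (3931) stays prime in O_K

d = -211 ≡ 1 (mod 4), so O_K = ℤ[(1+√-211)/2] and disc(K) = d = -211.
3931 ∤ -211, so 3931 is unramified.
Euler's criterion: (-211)^1965 mod 3931 = 3930. Thus (-211|3931) = -1.
(-211/3931) = -1, so 3931 is inert.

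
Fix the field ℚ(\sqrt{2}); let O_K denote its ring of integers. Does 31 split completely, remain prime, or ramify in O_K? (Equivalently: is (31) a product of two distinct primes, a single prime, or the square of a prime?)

31 splits in O_K

2 mod 4 = 2, hence disc K = 4·2 = 8 and O_K = ℤ[√2].
31 ∤ 8, so 31 is unramified.
Compute (2/31) via Euler: 2^((31-1)/2) mod 31 = 1, so (2/31) = 1.
(2/31) = 1, so 31 splits.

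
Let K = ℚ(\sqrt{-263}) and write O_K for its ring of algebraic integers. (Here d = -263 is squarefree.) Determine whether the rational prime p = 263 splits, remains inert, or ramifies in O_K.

-263 mod 4 = 1, hence disc K = -263 and O_K = ℤ[(1+√-263)/2].
disc(K) = -263 = 263·(-1), so p = 263 is ramified.

p ramifies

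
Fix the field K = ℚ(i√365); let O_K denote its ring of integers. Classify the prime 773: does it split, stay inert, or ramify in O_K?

d = -365 ≡ 3 (mod 4), so O_K = ℤ[√-365] and disc(K) = 4d = -1460.
Since gcd(773, -1460) = 1 the prime 773 does not ramify.
(-365/773) = 408^386 mod 773 = 1, giving Legendre symbol 1.
Legendre symbol 1 ⇒ 773 is split.

split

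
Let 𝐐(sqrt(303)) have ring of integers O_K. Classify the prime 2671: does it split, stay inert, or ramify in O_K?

p is inert

Since 303 ≢ 1 mod 4, the ring of integers is ℤ[√303] with discriminant 4·303 = 1212.
Since gcd(2671, 1212) = 1 the prime 2671 does not ramify.
Euler's criterion: 303^1335 mod 2671 = 2670. Thus (303|2671) = -1.
Legendre symbol -1 ⇒ 2671 is inert.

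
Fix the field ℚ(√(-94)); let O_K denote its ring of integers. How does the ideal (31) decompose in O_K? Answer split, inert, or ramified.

Since -94 ≢ 1 mod 4, the ring of integers is ℤ[√-94] with discriminant 4·(-94) = -376.
disc(K) = -376 is not divisible by 31; 31 is unramified.
Euler's criterion: (-94)^15 mod 31 = 30. Thus (-94|31) = -1.
d is a non-residue mod p, hence 31 remains inert in O_K.

31 remains inert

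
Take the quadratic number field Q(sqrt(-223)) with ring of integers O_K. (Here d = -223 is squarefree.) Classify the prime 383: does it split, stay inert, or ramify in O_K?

Since -223 ≡ 1 mod 4, the ring of integers is ℤ[(1+√-223)/2] with discriminant -223.
383 ∤ -223, so 383 is unramified.
Euler's criterion: (-223)^191 mod 383 = 382. Thus (-223|383) = -1.
(-223/383) = -1, so 383 is inert.

p is inert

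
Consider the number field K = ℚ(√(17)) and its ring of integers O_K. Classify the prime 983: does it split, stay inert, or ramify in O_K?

d = 17 ≡ 1 (mod 4), so O_K = ℤ[(1+√17)/2] and disc(K) = d = 17.
983 ∤ 17, so 983 is unramified.
Legendre symbol by Euler's criterion: (17/983) ≡ 17^491 ≡ 982 (mod 983), i.e. (17/983) = -1.
d is a non-residue mod p, hence 983 remains inert in O_K.

inert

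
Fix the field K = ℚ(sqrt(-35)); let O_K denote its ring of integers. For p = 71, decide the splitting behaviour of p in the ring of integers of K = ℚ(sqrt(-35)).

-35 mod 4 = 1, hence disc K = -35 and O_K = ℤ[(1+√-35)/2].
Since gcd(71, -35) = 1 the prime 71 does not ramify.
Euler's criterion: (-35)^35 mod 71 = 1. Thus (-35|71) = 1.
(-35/71) = 1, so 71 splits.

71 splits in O_K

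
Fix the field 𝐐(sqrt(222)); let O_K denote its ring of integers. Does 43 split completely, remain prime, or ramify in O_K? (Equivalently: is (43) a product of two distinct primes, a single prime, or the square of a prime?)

d = 222 ≡ 2 (mod 4), so O_K = ℤ[√222] and disc(K) = 4d = 888.
disc(K) = 888 is not divisible by 43; 43 is unramified.
Compute (222/43) via Euler: 7^((43-1)/2) mod 43 = 42, so (222/43) = -1.
d is a non-residue mod p, hence 43 remains inert in O_K.

remains prime (inert)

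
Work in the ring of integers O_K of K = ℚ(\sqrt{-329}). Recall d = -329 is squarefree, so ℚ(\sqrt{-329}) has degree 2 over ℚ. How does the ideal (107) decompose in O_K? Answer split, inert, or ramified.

Since -329 ≢ 1 mod 4, the ring of integers is ℤ[√-329] with discriminant 4·(-329) = -1316.
Since gcd(107, -1316) = 1 the prime 107 does not ramify.
Euler's criterion: (-329)^53 mod 107 = 1. Thus (-329|107) = 1.
d is a quadratic residue mod p, hence 107 splits in O_K.

p splits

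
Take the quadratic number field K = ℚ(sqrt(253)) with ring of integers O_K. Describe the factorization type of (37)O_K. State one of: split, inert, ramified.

remains prime (inert)

253 mod 4 = 1, hence disc K = 253 and O_K = ℤ[(1+√253)/2].
37 ∤ 253, so 37 is unramified.
Compute (253/37) via Euler: 31^((37-1)/2) mod 37 = 36, so (253/37) = -1.
d is a non-residue mod p, hence 37 remains inert in O_K.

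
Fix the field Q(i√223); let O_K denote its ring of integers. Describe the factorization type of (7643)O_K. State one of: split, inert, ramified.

remains prime (inert)

-223 mod 4 = 1, hence disc K = -223 and O_K = ℤ[(1+√-223)/2].
Since gcd(7643, -223) = 1 the prime 7643 does not ramify.
(-223/7643) = 7420^3821 mod 7643 = 7642, giving Legendre symbol -1.
(-223/7643) = -1, so 7643 is inert.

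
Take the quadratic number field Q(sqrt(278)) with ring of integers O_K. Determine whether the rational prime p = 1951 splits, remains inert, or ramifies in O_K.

remains prime (inert)

278 mod 4 = 2, hence disc K = 4·278 = 1112 and O_K = ℤ[√278].
Since gcd(1951, 1112) = 1 the prime 1951 does not ramify.
Compute (278/1951) via Euler: 278^((1951-1)/2) mod 1951 = 1950, so (278/1951) = -1.
(278/1951) = -1, so 1951 is inert.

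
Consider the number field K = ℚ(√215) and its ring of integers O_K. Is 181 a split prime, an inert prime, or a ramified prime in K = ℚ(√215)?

215 mod 4 = 3, hence disc K = 4·215 = 860 and O_K = ℤ[√215].
181 ∤ 860, so 181 is unramified.
Legendre symbol by Euler's criterion: (215/181) ≡ 215^90 ≡ 1 (mod 181), i.e. (215/181) = 1.
(215/181) = 1, so 181 splits.

split — (181) = 𝔭₁𝔭₂ with 𝔭₁ ≠ 𝔭₂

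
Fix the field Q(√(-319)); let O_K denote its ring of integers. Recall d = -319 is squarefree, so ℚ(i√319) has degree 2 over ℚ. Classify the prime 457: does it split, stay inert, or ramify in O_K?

-319 mod 4 = 1, hence disc K = -319 and O_K = ℤ[(1+√-319)/2].
457 ∤ -319, so 457 is unramified.
Legendre symbol by Euler's criterion: (-319/457) ≡ (-319)^228 ≡ 456 (mod 457), i.e. (-319/457) = -1.
d is a non-residue mod p, hence 457 remains inert in O_K.

inert — (457) stays prime in O_K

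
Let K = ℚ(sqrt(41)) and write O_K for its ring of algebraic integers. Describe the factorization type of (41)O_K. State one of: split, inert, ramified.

p ramifies

Since 41 ≡ 1 mod 4, the ring of integers is ℤ[(1+√41)/2] with discriminant 41.
disc(K) = 41 = 41·1, so p = 41 is ramified.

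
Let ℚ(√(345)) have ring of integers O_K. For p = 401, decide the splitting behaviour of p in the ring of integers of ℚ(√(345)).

p splits

Since 345 ≡ 1 mod 4, the ring of integers is ℤ[(1+√345)/2] with discriminant 345.
disc(K) = 345 is not divisible by 401; 401 is unramified.
(345/401) = 345^200 mod 401 = 1, giving Legendre symbol 1.
(345/401) = 1, so 401 splits.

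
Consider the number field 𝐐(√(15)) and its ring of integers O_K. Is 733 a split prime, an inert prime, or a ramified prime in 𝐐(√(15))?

Since 15 ≢ 1 mod 4, the ring of integers is ℤ[√15] with discriminant 4·15 = 60.
733 ∤ 60, so 733 is unramified.
Euler's criterion: 15^366 mod 733 = 732. Thus (15|733) = -1.
(15/733) = -1, so 733 is inert.

p is inert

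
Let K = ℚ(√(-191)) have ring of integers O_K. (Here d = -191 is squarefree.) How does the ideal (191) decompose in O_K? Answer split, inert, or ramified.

ramifies in O_K

Since -191 ≡ 1 mod 4, the ring of integers is ℤ[(1+√-191)/2] with discriminant -191.
Ramification test: 191 | -191. The prime 191 ramifies in K.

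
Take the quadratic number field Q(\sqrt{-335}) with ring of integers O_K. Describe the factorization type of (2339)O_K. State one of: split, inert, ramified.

p is inert

-335 mod 4 = 1, hence disc K = -335 and O_K = ℤ[(1+√-335)/2].
Since gcd(2339, -335) = 1 the prime 2339 does not ramify.
Euler's criterion: (-335)^1169 mod 2339 = 2338. Thus (-335|2339) = -1.
(-335/2339) = -1, so 2339 is inert.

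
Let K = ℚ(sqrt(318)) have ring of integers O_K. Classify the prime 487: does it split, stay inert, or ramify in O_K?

318 mod 4 = 2, hence disc K = 4·318 = 1272 and O_K = ℤ[√318].
Since gcd(487, 1272) = 1 the prime 487 does not ramify.
Compute (318/487) via Euler: 318^((487-1)/2) mod 487 = 486, so (318/487) = -1.
d is a non-residue mod p, hence 487 remains inert in O_K.

remains prime (inert)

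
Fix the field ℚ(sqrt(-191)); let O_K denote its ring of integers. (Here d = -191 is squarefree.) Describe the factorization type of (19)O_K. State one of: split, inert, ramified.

d = -191 ≡ 1 (mod 4), so O_K = ℤ[(1+√-191)/2] and disc(K) = d = -191.
Since gcd(19, -191) = 1 the prime 19 does not ramify.
Compute (-191/19) via Euler: 18^((19-1)/2) mod 19 = 18, so (-191/19) = -1.
d is a non-residue mod p, hence 19 remains inert in O_K.

remains prime (inert)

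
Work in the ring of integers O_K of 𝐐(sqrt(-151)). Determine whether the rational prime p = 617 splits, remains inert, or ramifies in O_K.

d = -151 ≡ 1 (mod 4), so O_K = ℤ[(1+√-151)/2] and disc(K) = d = -151.
disc(K) = -151 is not divisible by 617; 617 is unramified.
(-151/617) = 466^308 mod 617 = 616, giving Legendre symbol -1.
d is a non-residue mod p, hence 617 remains inert in O_K.

remains prime (inert)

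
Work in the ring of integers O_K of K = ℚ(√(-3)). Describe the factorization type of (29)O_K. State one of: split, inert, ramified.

-3 mod 4 = 1, hence disc K = -3 and O_K = ℤ[(1+√-3)/2].
29 ∤ -3, so 29 is unramified.
(-3/29) = 26^14 mod 29 = 28, giving Legendre symbol -1.
(-3/29) = -1, so 29 is inert.

p is inert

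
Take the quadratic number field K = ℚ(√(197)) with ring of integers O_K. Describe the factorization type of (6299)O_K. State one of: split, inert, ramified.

6299 remains inert

197 mod 4 = 1, hence disc K = 197 and O_K = ℤ[(1+√197)/2].
6299 ∤ 197, so 6299 is unramified.
Compute (197/6299) via Euler: 197^((6299-1)/2) mod 6299 = 6298, so (197/6299) = -1.
(197/6299) = -1, so 6299 is inert.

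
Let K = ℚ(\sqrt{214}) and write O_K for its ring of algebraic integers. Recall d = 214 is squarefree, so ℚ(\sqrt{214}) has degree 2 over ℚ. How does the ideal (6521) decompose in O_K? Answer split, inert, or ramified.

splits completely

Since 214 ≢ 1 mod 4, the ring of integers is ℤ[√214] with discriminant 4·214 = 856.
disc(K) = 856 is not divisible by 6521; 6521 is unramified.
Legendre symbol by Euler's criterion: (214/6521) ≡ 214^3260 ≡ 1 (mod 6521), i.e. (214/6521) = 1.
d is a quadratic residue mod p, hence 6521 splits in O_K.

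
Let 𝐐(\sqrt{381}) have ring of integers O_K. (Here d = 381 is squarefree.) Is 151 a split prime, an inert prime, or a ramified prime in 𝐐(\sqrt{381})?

inert

d = 381 ≡ 1 (mod 4), so O_K = ℤ[(1+√381)/2] and disc(K) = d = 381.
disc(K) = 381 is not divisible by 151; 151 is unramified.
Compute (381/151) via Euler: 79^((151-1)/2) mod 151 = 150, so (381/151) = -1.
d is a non-residue mod p, hence 151 remains inert in O_K.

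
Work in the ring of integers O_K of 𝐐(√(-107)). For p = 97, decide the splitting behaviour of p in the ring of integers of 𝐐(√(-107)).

Since -107 ≡ 1 mod 4, the ring of integers is ℤ[(1+√-107)/2] with discriminant -107.
disc(K) = -107 is not divisible by 97; 97 is unramified.
Legendre symbol by Euler's criterion: (-107/97) ≡ (-107)^48 ≡ 96 (mod 97), i.e. (-107/97) = -1.
d is a non-residue mod p, hence 97 remains inert in O_K.

inert — (97) stays prime in O_K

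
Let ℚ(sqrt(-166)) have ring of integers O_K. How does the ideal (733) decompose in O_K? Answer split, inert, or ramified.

inert — (733) stays prime in O_K

d = -166 ≡ 2 (mod 4), so O_K = ℤ[√-166] and disc(K) = 4d = -664.
disc(K) = -664 is not divisible by 733; 733 is unramified.
Compute (-166/733) via Euler: 567^((733-1)/2) mod 733 = 732, so (-166/733) = -1.
d is a non-residue mod p, hence 733 remains inert in O_K.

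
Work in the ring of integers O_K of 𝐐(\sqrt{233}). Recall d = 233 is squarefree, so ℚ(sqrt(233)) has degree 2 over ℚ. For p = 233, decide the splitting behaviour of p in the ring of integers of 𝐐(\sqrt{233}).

Since 233 ≡ 1 mod 4, the ring of integers is ℤ[(1+√233)/2] with discriminant 233.
disc(K) = 233 = 233·1, so p = 233 is ramified.

ramified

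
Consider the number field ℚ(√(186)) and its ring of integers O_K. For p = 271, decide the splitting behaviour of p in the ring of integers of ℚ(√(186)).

186 mod 4 = 2, hence disc K = 4·186 = 744 and O_K = ℤ[√186].
271 ∤ 744, so 271 is unramified.
(186/271) = 186^135 mod 271 = 270, giving Legendre symbol -1.
Legendre symbol -1 ⇒ 271 is inert.

inert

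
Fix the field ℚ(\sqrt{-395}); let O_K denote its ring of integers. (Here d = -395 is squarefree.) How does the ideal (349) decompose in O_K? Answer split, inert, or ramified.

-395 mod 4 = 1, hence disc K = -395 and O_K = ℤ[(1+√-395)/2].
349 ∤ -395, so 349 is unramified.
Legendre symbol by Euler's criterion: (-395/349) ≡ (-395)^174 ≡ 348 (mod 349), i.e. (-395/349) = -1.
(-395/349) = -1, so 349 is inert.

p is inert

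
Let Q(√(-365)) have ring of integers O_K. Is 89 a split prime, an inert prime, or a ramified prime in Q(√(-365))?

-365 mod 4 = 3, hence disc K = 4·(-365) = -1460 and O_K = ℤ[√-365].
disc(K) = -1460 is not divisible by 89; 89 is unramified.
(-365/89) = 80^44 mod 89 = 1, giving Legendre symbol 1.
(-365/89) = 1, so 89 splits.

split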